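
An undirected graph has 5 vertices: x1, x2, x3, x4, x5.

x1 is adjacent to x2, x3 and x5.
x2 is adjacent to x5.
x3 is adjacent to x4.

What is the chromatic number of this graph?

x1, x2, x5 form a triangle, so at least 3 colors are needed.
3 colors suffice: color 1 → {x1, x4}; color 2 → {x2, x3}; color 3 → {x5}. Each edge has distinct colors on its endpoints.

3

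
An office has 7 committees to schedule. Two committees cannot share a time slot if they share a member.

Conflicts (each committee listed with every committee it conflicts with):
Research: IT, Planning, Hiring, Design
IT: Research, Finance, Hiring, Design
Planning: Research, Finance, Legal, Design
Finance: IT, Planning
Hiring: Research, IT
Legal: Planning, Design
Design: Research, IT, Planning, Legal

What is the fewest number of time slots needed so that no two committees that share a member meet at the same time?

Planning, Legal, Design pairwise conflict, so at least 3 time slots are needed.
Using 3 time slots: Research=3, IT=2, Planning=2, Finance=1, Hiring=1, Legal=3, Design=1. Every pair that conflicts lands in different time slots.

3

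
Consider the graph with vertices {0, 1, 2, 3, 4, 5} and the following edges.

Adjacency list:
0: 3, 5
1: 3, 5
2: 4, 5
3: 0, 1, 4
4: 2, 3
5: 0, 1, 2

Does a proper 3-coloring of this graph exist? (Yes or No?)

Yes

The chromatic number is 3. The cycle 4-3-0-5-2-4 has odd length 5, so it cannot be 2-colored; at least 3 colors are needed.
A valid assignment using 3 colors: 0=blue, 1=blue, 2=blue, 3=red, 4=green, 5=red.
That is already a proper 3-coloring.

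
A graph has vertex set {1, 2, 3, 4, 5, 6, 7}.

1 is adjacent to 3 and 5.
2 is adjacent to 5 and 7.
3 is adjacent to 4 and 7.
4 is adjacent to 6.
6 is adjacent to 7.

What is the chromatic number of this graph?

3

The cycle 3-1-5-2-7-3 has odd length 5, so it cannot be 2-colored; at least 3 colors are needed.
3 colors suffice: color red → {3, 5, 6}; color blue → {1, 4, 7}; color green → {2}. Every edge joins two different colors.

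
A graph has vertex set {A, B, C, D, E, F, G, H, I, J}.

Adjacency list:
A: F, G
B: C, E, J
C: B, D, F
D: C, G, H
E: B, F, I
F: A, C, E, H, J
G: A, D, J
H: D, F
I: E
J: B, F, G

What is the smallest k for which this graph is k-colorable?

The cycle D-H-F-A-G-D has odd length 5, so it cannot be 2-colored; at least 3 colors are needed.
3 colors suffice: color red → {B, F, G, I}; color blue → {A, D, E, J}; color green → {C, H}. Each edge has distinct colors on its endpoints.

3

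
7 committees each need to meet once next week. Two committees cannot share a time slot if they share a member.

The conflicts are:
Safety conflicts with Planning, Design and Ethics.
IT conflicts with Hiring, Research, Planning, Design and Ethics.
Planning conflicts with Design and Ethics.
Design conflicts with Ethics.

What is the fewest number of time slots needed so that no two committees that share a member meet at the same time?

Safety, Planning, Design, Ethics all conflict with each other, so at least 4 time slots are needed.
Using 4 time slots: Safety=1, IT=1, Hiring=2, Research=2, Planning=2, Design=4, Ethics=3. Each listed conflict is separated.

4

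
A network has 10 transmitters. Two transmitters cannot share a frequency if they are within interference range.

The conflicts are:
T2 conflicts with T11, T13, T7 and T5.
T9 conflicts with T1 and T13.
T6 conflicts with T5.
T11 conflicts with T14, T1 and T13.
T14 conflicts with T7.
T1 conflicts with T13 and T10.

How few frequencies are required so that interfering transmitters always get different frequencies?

3

T9, T1, T13 are mutually in conflict, so at least 3 frequencies are needed.
3 frequencies suffice: T2=1, T9=2, T6=1, T11=2, T14=1, T1=1, T13=3, T10=2, T7=2, T5=2. Each listed conflict is separated.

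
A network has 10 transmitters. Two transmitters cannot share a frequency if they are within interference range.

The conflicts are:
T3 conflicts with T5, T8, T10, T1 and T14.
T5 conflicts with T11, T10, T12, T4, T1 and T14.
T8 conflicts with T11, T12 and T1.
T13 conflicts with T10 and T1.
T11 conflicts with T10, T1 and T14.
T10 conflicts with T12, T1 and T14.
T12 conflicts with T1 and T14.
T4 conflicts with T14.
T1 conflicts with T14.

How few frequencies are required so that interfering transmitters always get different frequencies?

T5, T11, T10, T1, T14 pairwise conflict, so at least 5 frequencies are needed.
5 frequencies suffice: frequency 1 → {T4, T1}; frequency 2 → {T5, T8, T13}; frequency 3 → {T10}; frequency 4 → {T14}; frequency 5 → {T3, T11, T12}. Every pair that conflicts lands in different frequencies.

5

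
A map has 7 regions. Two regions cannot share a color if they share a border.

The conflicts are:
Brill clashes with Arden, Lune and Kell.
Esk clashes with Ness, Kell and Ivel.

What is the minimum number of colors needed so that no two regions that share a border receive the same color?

Esk and Ivel conflict, so at least 2 colors are needed.
2 colors suffice: color 1 → {Brill, Esk}; color 2 → {Ness, Arden, Lune, Kell, Ivel}. Every pair that conflicts lands in different colors.

2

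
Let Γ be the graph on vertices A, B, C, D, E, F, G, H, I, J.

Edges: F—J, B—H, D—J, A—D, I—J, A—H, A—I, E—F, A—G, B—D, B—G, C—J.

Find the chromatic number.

F and J are adjacent, so at least 2 colors are needed.
2 colors suffice: color 1 → {A, B, E, J}; color 2 → {C, D, F, G, H, I}. Every edge joins two different colors.

2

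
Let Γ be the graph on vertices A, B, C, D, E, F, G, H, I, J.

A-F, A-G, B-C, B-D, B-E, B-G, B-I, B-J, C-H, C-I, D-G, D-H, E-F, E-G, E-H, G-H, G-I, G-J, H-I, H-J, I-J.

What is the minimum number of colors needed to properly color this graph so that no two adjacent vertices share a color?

4

G, H, I, J are pairwise adjacent (a clique of size 4), so at least 4 colors are needed.
4 colors suffice: color 1 → {C, F, G}; color 2 → {A, B, H}; color 3 → {D, E, I}; color 4 → {J}. Every edge joins two different colors.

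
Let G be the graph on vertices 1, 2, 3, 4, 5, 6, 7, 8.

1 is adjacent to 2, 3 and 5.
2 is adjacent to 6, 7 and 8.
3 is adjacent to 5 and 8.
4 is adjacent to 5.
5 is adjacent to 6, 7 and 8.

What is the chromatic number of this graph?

3, 5, 8 are mutually adjacent, so at least 3 colors are needed.
One proper 3-coloring: 1=blue, 2=red, 3=green, 4=blue, 5=red, 6=blue, 7=blue, 8=blue. No two adjacent vertices share a color.

3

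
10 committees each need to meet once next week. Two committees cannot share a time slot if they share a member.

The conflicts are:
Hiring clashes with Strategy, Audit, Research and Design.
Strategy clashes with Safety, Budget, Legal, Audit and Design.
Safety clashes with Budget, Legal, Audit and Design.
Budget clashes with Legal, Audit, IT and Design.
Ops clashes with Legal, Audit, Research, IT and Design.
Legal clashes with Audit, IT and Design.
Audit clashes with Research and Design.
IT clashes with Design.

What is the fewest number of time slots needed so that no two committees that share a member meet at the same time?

Strategy, Safety, Budget, Legal, Audit, Design all conflict with each other, so at least 6 time slots are needed.
6 time slots suffice: time slot 1 → {Research, Design}; time slot 2 → {Audit, IT}; time slot 3 → {Hiring, Legal}; time slot 4 → {Budget, Ops}; time slot 5 → {Strategy}; time slot 6 → {Safety}. Each listed conflict is separated.

6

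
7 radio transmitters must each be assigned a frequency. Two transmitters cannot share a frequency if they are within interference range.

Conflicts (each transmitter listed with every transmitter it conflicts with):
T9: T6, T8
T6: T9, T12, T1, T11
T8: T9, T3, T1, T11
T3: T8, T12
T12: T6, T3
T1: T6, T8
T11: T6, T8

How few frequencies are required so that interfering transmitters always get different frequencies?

3

The cycle T6-T12-T3-T8-T1-T6 has odd length 5, so it cannot be 2-colored; at least 3 frequencies are needed.
3 frequencies suffice: frequency 1 → {T6, T8}; frequency 2 → {T9, T3, T1, T11}; frequency 3 → {T12}. Every pair that conflicts lands in different frequencies.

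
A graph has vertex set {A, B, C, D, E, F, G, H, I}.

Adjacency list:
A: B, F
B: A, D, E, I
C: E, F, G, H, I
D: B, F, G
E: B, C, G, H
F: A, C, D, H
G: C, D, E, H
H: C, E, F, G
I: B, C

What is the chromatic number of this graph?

4

C, E, G, H are mutually adjacent (a clique of size 4), so at least 4 colors are needed.
4 colors suffice: A=green, B=red, C=red, D=green, E=green, F=blue, G=blue, H=yellow, I=blue. No two adjacent vertices share a color.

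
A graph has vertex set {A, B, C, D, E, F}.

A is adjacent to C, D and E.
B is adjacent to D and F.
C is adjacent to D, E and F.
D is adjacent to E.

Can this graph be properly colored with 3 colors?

A, C, D, E form a clique, so at least 4 colors are needed.
So 3 colors are not enough.

No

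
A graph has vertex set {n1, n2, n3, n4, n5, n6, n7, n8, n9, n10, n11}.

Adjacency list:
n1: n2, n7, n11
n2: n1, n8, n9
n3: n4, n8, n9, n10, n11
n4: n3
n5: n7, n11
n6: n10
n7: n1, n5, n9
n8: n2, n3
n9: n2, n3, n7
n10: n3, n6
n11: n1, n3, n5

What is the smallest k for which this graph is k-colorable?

3

The cycle n7-n9-n3-n11-n1-n7 has odd length 5, so it cannot be 2-colored; at least 3 colors are needed.
3 colors suffice: color R → {n2, n3, n6, n7}; color B → {n4, n8, n9, n10, n11}; color G → {n1, n5}. No two adjacent vertices share a color.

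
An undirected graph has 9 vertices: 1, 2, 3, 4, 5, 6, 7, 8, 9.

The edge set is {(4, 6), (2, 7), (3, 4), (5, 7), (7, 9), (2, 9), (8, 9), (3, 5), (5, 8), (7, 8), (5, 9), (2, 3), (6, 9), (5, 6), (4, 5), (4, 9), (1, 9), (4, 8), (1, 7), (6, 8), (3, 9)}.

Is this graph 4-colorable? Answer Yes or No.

No

4, 5, 6, 8, 9 form a clique, so at least 5 colors are needed.
So 4 colors are not enough.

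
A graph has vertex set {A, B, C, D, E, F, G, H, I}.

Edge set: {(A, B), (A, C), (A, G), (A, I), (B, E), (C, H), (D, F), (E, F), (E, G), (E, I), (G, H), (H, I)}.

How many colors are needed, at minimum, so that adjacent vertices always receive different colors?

E and F are adjacent, so at least 2 colors are needed.
2 colors suffice: A=1, B=2, C=2, D=1, E=1, F=2, G=2, H=1, I=2. Every edge joins two different colors.

2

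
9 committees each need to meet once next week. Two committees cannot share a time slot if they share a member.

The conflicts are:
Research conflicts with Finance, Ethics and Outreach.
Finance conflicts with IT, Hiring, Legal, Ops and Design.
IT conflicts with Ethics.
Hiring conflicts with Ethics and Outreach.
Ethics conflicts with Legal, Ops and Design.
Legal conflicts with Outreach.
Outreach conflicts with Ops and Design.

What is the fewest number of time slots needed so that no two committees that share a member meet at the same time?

Research and Finance conflict, so at least 2 time slots are needed.
2 time slots suffice: time slot 1 → {Finance, Ethics, Outreach}; time slot 2 → {Research, IT, Hiring, Legal, Ops, Design}. No two conflicting committees share a time slot.

2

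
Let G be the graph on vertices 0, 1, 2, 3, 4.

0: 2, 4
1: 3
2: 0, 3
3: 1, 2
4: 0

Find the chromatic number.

2

0 and 4 are adjacent, so at least 2 colors are needed.
2 colors suffice: color red → {1, 2, 4}; color blue → {0, 3}. Every edge joins two different colors.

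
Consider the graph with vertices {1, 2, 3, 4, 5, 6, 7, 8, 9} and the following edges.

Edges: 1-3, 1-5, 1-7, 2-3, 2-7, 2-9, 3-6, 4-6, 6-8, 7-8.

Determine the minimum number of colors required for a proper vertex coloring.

3

The cycle 6-3-1-7-8-6 has odd length 5, so it cannot be 2-colored; at least 3 colors are needed.
A valid assignment using 3 colors: 1=a, 2=a, 3=b, 4=b, 5=b, 6=a, 7=b, 8=c, 9=b. No two adjacent vertices share a color.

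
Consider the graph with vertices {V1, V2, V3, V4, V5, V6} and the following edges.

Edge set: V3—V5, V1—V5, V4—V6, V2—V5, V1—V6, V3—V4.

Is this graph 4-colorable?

The chromatic number is 3. The cycle V1-V5-V3-V4-V6-V1 has odd length 5, so it cannot be 2-colored; at least 3 colors are needed.
3 colors suffice: color 1 → {V4, V5}; color 2 → {V1, V2, V3}; color 3 → {V6}.
Since 4 ≥ 3, a proper 4-coloring certainly exists.

Yes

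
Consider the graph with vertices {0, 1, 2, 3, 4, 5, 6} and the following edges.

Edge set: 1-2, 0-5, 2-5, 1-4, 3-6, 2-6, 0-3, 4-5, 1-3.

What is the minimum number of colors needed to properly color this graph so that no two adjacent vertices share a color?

The cycle 5-0-3-1-2-5 has odd length 5, so it cannot be 2-colored; at least 3 colors are needed.
3 colors suffice: color a → {2, 3, 4}; color b → {1, 5, 6}; color c → {0}. Each edge has distinct colors on its endpoints.

3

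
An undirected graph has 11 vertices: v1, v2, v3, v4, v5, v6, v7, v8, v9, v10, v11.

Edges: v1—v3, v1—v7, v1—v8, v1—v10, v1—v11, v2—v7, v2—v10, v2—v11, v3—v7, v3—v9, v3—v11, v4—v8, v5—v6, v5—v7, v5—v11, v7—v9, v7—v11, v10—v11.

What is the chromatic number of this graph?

4

v1, v3, v7, v11 are pairwise adjacent (a clique of size 4), so at least 4 colors are needed.
4 colors suffice: color 1 → {v6, v7, v8, v10}; color 2 → {v4, v9, v11}; color 3 → {v1, v2, v5}; color 4 → {v3}. No two adjacent vertices share a color.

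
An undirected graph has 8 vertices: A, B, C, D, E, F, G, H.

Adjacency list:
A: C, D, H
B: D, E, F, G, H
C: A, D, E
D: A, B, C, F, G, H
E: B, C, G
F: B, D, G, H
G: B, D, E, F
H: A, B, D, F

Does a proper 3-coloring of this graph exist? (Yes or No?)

No

B, D, F, H form a clique, so at least 4 colors are needed.
So 3 colors are not enough.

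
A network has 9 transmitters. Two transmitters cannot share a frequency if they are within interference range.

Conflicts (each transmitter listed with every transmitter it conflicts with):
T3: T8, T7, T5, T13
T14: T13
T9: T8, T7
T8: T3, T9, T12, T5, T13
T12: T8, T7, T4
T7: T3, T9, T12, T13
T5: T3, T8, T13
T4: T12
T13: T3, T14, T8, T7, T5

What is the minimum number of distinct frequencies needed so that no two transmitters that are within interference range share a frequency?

T3, T8, T5, T13 pairwise conflict, so at least 4 frequencies are needed.
Using 4 frequencies: T3=3, T14=1, T9=2, T8=1, T12=2, T7=1, T5=4, T4=1, T13=2. No two conflicting transmitters share a frequency.

4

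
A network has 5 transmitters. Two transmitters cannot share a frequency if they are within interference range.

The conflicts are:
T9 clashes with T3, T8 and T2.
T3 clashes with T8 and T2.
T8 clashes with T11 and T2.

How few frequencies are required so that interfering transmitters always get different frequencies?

T9, T3, T8, T2 are mutually in conflict, so at least 4 frequencies are needed.
4 frequencies suffice: frequency 1 → {T8}; frequency 2 → {T3, T11}; frequency 3 → {T9}; frequency 4 → {T2}. No two conflicting transmitters share a frequency.

4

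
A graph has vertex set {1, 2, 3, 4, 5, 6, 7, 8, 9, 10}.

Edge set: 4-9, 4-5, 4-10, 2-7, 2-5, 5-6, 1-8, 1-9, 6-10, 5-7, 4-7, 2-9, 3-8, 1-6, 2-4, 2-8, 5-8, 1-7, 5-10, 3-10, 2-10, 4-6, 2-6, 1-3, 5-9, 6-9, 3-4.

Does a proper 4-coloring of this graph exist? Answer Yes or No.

No

2, 4, 5, 6, 10 are pairwise adjacent (a clique of size 5), so at least 5 colors are needed.
So 4 colors are not enough.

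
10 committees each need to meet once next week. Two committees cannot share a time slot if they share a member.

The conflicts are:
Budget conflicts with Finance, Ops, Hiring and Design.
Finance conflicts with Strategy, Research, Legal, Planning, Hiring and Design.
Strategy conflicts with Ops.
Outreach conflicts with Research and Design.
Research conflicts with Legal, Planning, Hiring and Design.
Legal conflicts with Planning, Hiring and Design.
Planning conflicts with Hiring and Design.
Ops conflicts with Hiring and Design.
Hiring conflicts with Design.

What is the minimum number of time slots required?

6

Finance, Research, Legal, Planning, Hiring, Design are mutually in conflict, so at least 6 time slots are needed.
6 time slots suffice: time slot 1 → {Strategy, Design}; time slot 2 → {Outreach, Hiring}; time slot 3 → {Finance, Ops}; time slot 4 → {Budget, Research}; time slot 5 → {Planning}; time slot 6 → {Legal}. Each listed conflict is separated.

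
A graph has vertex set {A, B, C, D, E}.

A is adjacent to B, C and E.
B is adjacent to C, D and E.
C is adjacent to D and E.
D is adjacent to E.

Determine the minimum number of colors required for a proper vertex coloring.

A, B, C, E are pairwise adjacent (a clique of size 4), so at least 4 colors are needed.
4 colors suffice: color red → {E}; color blue → {C}; color green → {B}; color yellow → {A, D}. No two adjacent vertices share a color.

4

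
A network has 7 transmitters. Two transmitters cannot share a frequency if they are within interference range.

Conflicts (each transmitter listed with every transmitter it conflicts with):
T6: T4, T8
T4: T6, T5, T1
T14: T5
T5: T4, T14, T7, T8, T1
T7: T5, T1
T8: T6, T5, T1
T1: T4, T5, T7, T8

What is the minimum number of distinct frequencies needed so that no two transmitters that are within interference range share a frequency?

T5, T7, T1 all conflict with each other, so at least 3 frequencies are needed.
Using 3 frequencies: T6=1, T4=3, T14=2, T5=1, T7=3, T8=3, T1=2. Every pair that conflicts lands in different frequencies.

3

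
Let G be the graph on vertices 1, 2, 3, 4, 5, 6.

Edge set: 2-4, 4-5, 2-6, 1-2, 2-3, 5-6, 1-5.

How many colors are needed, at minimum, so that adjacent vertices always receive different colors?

2 and 3 are adjacent, so at least 2 colors are needed.
2 colors suffice: color a → {2, 5}; color b → {1, 3, 4, 6}. No two adjacent vertices share a color.

2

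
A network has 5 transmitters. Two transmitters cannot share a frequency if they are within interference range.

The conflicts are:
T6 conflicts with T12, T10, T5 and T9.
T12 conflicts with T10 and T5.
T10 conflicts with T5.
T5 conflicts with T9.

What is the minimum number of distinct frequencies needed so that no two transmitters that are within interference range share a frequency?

4

T6, T12, T10, T5 pairwise conflict, so at least 4 frequencies are needed.
4 frequencies suffice: T6=1, T12=4, T10=3, T5=2, T9=3. Every pair that conflicts lands in different frequencies.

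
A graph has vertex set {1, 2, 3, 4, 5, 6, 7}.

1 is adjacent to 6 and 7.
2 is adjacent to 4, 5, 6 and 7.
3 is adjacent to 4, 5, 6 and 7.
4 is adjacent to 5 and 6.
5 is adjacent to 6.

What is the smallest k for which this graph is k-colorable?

4

2, 4, 5, 6 are pairwise adjacent (a clique of size 4), so at least 4 colors are needed.
4 colors suffice: color red → {6, 7}; color blue → {1, 4}; color green → {2, 3}; color yellow → {5}. Every edge joins two different colors.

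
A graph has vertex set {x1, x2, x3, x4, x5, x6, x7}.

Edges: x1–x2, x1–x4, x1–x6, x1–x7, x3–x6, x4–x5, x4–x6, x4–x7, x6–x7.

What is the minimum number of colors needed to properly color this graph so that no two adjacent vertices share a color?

x1, x4, x6, x7 form a clique, so at least 4 colors are needed.
4 colors suffice: color 1 → {x1, x3, x5}; color 2 → {x2, x4}; color 3 → {x6}; color 4 → {x7}. Each edge has distinct colors on its endpoints.

4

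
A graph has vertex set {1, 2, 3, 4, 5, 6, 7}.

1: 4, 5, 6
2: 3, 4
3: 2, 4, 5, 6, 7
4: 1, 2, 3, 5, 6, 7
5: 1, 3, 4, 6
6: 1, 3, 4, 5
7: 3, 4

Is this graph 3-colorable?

3, 4, 5, 6 form a clique, so at least 4 colors are needed.
So 3 colors are not enough.

No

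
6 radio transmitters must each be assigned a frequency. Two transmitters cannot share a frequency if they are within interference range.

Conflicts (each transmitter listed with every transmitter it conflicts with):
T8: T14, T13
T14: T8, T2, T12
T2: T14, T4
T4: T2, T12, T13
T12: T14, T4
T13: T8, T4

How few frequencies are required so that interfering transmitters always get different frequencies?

The cycle T8-T13-T4-T2-T14-T8 has odd length 5, so it cannot be 2-colored; at least 3 frequencies are needed.
3 frequencies suffice: frequency 1 → {T14, T4}; frequency 2 → {T8, T2, T12}; frequency 3 → {T13}. Every pair that conflicts lands in different frequencies.

3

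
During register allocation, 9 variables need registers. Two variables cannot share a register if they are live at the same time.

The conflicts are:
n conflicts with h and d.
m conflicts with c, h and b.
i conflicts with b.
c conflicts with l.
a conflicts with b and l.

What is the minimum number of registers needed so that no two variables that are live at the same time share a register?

The cycle a-l-c-m-b-a has odd length 5, so it cannot be 2-colored; at least 3 registers are needed.
3 registers suffice: register 1 → {n, m, i, a}; register 2 → {c, h, b, d}; register 3 → {l}. Every pair that conflicts lands in different registers.

3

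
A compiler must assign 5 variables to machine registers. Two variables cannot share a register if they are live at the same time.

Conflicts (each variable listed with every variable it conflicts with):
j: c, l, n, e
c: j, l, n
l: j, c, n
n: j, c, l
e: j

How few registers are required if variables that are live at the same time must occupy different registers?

4

j, c, l, n pairwise conflict, so at least 4 registers are needed.
4 registers suffice: register 1 → {j}; register 2 → {c, e}; register 3 → {n}; register 4 → {l}. Each listed conflict is separated.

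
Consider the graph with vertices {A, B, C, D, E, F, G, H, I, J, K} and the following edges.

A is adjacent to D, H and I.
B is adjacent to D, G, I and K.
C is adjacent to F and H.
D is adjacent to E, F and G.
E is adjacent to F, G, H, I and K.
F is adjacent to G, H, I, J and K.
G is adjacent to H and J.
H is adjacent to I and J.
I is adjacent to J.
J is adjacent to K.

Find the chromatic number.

4

F, H, I, J form a clique, so at least 4 colors are needed.
4 colors suffice: A=1, B=1, C=3, D=2, E=4, F=1, G=3, H=2, I=3, J=4, K=2. No two adjacent vertices share a color.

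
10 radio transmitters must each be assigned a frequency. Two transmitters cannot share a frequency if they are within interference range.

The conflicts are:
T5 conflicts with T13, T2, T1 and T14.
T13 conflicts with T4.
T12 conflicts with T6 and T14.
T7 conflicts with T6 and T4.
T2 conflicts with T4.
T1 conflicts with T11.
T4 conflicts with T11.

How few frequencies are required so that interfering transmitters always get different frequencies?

3

The cycle T5-T13-T4-T11-T1-T5 has odd length 5, so it cannot be 2-colored; at least 3 frequencies are needed.
3 frequencies suffice: frequency 1 → {T5, T6, T4}; frequency 2 → {T13, T12, T7, T2, T1}; frequency 3 → {T14, T11}. Every pair that conflicts lands in different frequencies.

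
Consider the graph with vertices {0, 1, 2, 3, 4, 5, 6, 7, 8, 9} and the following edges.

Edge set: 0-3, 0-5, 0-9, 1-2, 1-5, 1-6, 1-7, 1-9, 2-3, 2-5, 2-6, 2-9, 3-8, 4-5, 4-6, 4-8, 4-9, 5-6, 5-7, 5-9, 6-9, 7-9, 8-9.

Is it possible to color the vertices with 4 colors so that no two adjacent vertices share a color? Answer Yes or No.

1, 2, 5, 6, 9 form a clique, so at least 5 colors are needed.
So 4 colors are not enough.

No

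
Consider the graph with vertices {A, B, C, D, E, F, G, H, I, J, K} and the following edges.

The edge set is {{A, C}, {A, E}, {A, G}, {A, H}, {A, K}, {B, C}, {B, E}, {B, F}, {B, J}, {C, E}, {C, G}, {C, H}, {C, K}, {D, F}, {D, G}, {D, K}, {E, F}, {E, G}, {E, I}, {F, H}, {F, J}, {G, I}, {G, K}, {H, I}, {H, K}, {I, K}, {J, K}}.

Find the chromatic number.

4

A, C, E, G form a clique, so at least 4 colors are needed.
One proper 4-coloring: A=yellow, B=blue, C=green, D=yellow, E=red, F=green, G=blue, H=blue, I=green, J=yellow, K=red. Every edge joins two different colors.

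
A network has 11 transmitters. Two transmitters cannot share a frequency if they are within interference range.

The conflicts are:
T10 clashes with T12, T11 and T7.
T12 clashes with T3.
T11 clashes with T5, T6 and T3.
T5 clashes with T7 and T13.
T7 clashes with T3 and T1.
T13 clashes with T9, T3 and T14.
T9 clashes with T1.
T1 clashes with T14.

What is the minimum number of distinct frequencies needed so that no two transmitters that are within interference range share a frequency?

The cycle T7-T1-T14-T13-T3-T7 has odd length 5, so it cannot be 2-colored; at least 3 frequencies are needed.
3 frequencies suffice: frequency 1 → {T12, T11, T7, T13}; frequency 2 → {T10, T5, T6, T3, T1}; frequency 3 → {T9, T14}. Every pair that conflicts lands in different frequencies.

3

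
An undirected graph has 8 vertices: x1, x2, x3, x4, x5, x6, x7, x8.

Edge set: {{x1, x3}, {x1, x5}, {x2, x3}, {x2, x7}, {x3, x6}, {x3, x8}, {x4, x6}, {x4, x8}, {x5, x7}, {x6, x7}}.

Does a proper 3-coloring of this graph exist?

The chromatic number is 3. The cycle x5-x1-x3-x6-x7-x5 has odd length 5, so it cannot be 2-colored; at least 3 colors are needed.
3 colors suffice: color 1 → {x3, x4, x7}; color 2 → {x1, x2, x6, x8}; color 3 → {x5}.
That is already a proper 3-coloring.

Yes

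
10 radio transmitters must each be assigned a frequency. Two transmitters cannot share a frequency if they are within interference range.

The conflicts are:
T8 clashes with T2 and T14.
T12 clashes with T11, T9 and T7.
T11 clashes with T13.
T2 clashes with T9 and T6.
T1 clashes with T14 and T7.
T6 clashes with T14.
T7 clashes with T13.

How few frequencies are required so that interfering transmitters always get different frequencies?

The cycle T2-T6-T14-T1-T7-T12-T9-T2 has odd length 7, so it cannot be 2-colored; at least 3 frequencies are needed.
Using 3 frequencies: T8=2, T12=1, T11=2, T2=1, T1=3, T9=2, T6=2, T14=1, T7=2, T13=1. Each listed conflict is separated.

3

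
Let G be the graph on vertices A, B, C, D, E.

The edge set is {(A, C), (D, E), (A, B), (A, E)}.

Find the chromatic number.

2

A and B are adjacent, so at least 2 colors are needed.
A valid assignment using 2 colors: A=1, B=2, C=2, D=1, E=2. Each edge has distinct colors on its endpoints.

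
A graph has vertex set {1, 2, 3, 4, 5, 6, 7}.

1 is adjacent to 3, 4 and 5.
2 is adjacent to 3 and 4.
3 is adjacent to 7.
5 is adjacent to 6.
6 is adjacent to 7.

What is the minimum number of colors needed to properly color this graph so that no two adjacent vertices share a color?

3

The cycle 1-5-6-7-3-1 has odd length 5, so it cannot be 2-colored; at least 3 colors are needed.
A valid assignment using 3 colors: 1=red, 2=red, 3=blue, 4=blue, 5=blue, 6=red, 7=green. No two adjacent vertices share a color.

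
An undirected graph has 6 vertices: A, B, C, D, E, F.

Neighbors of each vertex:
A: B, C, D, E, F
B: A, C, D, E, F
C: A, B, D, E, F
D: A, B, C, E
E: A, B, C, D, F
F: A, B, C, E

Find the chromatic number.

5

A, B, C, D, E form a clique, so at least 5 colors are needed.
One proper 5-coloring: A=4, B=2, C=1, D=5, E=3, F=5. No two adjacent vertices share a color.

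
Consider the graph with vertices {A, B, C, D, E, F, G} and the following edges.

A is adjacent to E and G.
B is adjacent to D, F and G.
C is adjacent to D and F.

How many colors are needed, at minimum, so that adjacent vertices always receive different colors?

A and E are adjacent, so at least 2 colors are needed.
A valid assignment using 2 colors: A=1, B=1, C=1, D=2, E=2, F=2, G=2. Every edge joins two different colors.

2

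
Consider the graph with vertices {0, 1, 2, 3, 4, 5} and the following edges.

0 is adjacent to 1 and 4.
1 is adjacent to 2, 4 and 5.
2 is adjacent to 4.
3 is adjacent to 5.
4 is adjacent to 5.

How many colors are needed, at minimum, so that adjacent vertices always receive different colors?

1, 2, 4 form a triangle, so at least 3 colors are needed.
3 colors suffice: color a → {1, 3}; color b → {4}; color c → {0, 2, 5}. Every edge joins two different colors.

3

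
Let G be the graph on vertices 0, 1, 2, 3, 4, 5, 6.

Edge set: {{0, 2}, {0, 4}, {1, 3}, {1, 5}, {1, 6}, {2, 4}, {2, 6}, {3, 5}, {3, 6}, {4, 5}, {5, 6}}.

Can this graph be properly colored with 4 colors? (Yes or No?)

The chromatic number is 4. 1, 3, 5, 6 are pairwise adjacent (a clique of size 4), so at least 4 colors are needed.
4 colors suffice: color red → {4, 6}; color blue → {2, 5}; color green → {0, 1}; color yellow → {3}.
That is already a proper 4-coloring.

Yes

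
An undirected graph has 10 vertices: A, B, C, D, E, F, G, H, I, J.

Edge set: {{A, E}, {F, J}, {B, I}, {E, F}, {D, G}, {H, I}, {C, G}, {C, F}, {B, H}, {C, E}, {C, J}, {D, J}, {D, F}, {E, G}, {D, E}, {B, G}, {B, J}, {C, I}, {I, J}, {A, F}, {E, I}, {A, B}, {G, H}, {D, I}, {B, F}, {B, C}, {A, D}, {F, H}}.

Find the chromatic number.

4

A, D, E, F are pairwise adjacent (a clique of size 4), so at least 4 colors are needed.
4 colors suffice: color red → {B, E}; color blue → {F, G, I}; color green → {C, D, H}; color yellow → {A, J}. No two adjacent vertices share a color.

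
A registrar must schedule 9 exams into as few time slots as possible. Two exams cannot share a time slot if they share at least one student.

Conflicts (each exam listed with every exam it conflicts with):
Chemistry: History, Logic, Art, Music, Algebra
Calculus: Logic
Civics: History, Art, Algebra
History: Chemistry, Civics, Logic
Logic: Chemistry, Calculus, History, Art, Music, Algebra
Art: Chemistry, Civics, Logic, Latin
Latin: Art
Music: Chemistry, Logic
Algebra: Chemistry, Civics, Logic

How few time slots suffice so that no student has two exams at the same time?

Chemistry, History, Logic are mutually in conflict, so at least 3 time slots are needed.
3 time slots suffice: time slot 1 → {Civics, Logic, Latin}; time slot 2 → {Chemistry, Calculus}; time slot 3 → {History, Art, Music, Algebra}. Every pair that conflicts lands in different time slots.

3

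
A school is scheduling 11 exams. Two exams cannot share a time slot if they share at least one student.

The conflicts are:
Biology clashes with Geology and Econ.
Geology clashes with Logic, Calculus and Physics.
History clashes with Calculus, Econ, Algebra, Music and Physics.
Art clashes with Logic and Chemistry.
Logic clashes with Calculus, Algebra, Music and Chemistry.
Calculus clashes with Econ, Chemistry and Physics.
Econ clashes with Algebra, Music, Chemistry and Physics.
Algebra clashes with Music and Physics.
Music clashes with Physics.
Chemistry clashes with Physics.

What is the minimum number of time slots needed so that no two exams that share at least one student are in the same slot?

5

History, Econ, Algebra, Music, Physics all conflict with each other, so at least 5 time slots are needed.
A valid assignment using 5 time slots: Biology=1, Geology=2, History=4, Art=2, Logic=1, Calculus=3, Econ=2, Algebra=5, Music=3, Chemistry=4, Physics=1. Every pair that conflicts lands in different time slots.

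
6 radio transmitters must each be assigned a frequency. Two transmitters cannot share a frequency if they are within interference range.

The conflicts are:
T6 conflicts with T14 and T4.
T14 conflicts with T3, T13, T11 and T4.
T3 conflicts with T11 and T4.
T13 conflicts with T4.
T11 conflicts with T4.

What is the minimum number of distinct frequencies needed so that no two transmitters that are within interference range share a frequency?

4

T14, T3, T11, T4 are mutually in conflict, so at least 4 frequencies are needed.
4 frequencies suffice: frequency 1 → {T14}; frequency 2 → {T4}; frequency 3 → {T6, T13, T11}; frequency 4 → {T3}. No two conflicting transmitters share a frequency.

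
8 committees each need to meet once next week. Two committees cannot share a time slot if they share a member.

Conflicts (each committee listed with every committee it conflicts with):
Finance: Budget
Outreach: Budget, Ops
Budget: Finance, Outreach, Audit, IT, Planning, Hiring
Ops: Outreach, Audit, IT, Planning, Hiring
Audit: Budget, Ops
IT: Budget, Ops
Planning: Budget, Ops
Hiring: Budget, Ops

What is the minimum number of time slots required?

2

Finance and Budget conflict, so at least 2 time slots are needed.
2 time slots suffice: time slot 1 → {Budget, Ops}; time slot 2 → {Finance, Outreach, Audit, IT, Planning, Hiring}. Each listed conflict is separated.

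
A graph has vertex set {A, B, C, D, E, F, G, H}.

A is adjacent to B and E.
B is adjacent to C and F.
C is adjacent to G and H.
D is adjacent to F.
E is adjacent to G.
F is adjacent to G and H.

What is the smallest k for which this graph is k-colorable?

3

The cycle A-B-C-G-E-A has odd length 5, so it cannot be 2-colored; at least 3 colors are needed.
3 colors suffice: color 1 → {C, E, F}; color 2 → {B, D, G, H}; color 3 → {A}. No two adjacent vertices share a color.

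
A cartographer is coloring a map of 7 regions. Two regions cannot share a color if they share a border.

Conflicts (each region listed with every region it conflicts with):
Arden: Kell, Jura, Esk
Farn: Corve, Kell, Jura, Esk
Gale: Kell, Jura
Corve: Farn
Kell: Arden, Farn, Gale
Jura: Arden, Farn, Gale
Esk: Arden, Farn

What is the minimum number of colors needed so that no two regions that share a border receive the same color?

2

Gale and Jura conflict, so at least 2 colors are needed.
2 colors suffice: color 1 → {Arden, Farn, Gale}; color 2 → {Corve, Kell, Jura, Esk}. Every pair that conflicts lands in different colors.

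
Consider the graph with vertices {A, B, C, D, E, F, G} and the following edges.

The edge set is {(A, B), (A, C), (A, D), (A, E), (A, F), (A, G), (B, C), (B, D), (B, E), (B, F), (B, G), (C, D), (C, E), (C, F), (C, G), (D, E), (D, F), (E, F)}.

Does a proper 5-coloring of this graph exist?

No

A, B, C, D, E, F are pairwise adjacent (a clique of size 6), so at least 6 colors are needed.
So 5 colors are not enough.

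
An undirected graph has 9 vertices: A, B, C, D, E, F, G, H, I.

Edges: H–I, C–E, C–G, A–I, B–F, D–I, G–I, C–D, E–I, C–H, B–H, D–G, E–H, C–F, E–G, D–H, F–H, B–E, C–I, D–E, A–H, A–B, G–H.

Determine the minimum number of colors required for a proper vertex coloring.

C, D, E, G, H, I are pairwise adjacent (a clique of size 6), so at least 6 colors are needed.
6 colors suffice: A=3, B=2, C=2, D=5, E=3, F=3, G=6, H=1, I=4. No two adjacent vertices share a color.

6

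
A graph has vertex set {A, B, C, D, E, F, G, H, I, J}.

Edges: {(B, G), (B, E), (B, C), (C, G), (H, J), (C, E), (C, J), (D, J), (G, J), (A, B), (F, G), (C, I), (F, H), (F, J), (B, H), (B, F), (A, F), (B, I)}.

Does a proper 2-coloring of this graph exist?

No

B, C, E are mutually adjacent, so at least 3 colors are needed.
So 2 colors are not enough.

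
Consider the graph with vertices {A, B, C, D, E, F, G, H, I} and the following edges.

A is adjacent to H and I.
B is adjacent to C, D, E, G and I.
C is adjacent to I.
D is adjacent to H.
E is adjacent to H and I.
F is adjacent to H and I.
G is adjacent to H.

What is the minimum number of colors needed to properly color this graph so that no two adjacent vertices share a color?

3

B, E, I form a triangle, so at least 3 colors are needed.
3 colors suffice: color red → {B, H}; color blue → {D, G, I}; color green → {A, C, E, F}. Each edge has distinct colors on its endpoints.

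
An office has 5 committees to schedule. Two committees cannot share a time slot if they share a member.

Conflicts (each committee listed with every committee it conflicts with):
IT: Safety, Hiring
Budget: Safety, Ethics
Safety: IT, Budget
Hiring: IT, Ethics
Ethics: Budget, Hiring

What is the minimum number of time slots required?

3

The cycle Ethics-Hiring-IT-Safety-Budget-Ethics has odd length 5, so it cannot be 2-colored; at least 3 time slots are needed.
3 time slots suffice: time slot 1 → {IT, Ethics}; time slot 2 → {Safety, Hiring}; time slot 3 → {Budget}. No two conflicting committees share a time slot.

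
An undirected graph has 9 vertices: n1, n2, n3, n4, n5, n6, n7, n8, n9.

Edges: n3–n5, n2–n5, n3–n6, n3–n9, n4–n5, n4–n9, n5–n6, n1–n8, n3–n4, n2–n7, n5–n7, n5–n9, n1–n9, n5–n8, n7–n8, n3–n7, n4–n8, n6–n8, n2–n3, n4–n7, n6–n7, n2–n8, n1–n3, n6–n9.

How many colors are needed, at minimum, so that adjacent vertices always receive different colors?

n2, n3, n5, n7 form a clique, so at least 4 colors are needed.
4 colors suffice: color R → {n3, n8}; color B → {n1, n5}; color G → {n7, n9}; color Y → {n2, n4, n6}. No two adjacent vertices share a color.

4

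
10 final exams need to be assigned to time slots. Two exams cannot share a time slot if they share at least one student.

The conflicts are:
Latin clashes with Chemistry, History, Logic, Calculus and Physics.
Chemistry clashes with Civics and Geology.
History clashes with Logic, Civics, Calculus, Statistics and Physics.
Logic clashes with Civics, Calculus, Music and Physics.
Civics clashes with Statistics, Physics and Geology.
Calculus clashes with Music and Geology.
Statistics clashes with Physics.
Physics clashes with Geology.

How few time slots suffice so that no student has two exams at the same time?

4

History, Civics, Statistics, Physics all conflict with each other, so at least 4 time slots are needed.
A valid assignment using 4 time slots: Latin=2, Chemistry=1, History=3, Logic=4, Civics=2, Calculus=1, Music=2, Statistics=4, Physics=1, Geology=3. Every pair that conflicts lands in different time slots.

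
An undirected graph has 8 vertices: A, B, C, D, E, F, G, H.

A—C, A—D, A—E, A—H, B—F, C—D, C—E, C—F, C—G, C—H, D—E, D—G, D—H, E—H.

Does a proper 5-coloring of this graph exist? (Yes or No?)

The chromatic number is 5. A, C, D, E, H are mutually adjacent (a clique of size 5), so at least 5 colors are needed.
One proper 5-coloring: A=5, B=1, C=1, D=2, E=3, F=2, G=3, H=4.
That is already a proper 5-coloring.

Yes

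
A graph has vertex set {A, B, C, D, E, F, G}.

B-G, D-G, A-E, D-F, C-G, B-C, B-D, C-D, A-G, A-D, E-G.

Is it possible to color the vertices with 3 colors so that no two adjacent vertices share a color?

No

B, C, D, G are mutually adjacent (a clique of size 4), so at least 4 colors are needed.
So 3 colors are not enough.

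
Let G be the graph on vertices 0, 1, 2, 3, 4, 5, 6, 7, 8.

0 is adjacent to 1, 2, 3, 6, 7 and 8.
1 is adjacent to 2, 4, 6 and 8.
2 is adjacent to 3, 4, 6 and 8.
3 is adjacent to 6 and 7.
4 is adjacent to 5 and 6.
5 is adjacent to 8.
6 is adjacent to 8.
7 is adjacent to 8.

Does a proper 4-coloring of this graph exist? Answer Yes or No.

No

0, 1, 2, 6, 8 form a clique, so at least 5 colors are needed.
So 4 colors are not enough.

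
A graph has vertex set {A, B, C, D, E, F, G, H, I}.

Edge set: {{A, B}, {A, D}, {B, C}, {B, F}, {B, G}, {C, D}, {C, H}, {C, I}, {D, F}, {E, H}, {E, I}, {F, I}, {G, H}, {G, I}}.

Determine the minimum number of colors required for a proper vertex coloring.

2

G and H are adjacent, so at least 2 colors are needed.
2 colors suffice: color red → {B, D, H, I}; color blue → {A, C, E, F, G}. Every edge joins two different colors.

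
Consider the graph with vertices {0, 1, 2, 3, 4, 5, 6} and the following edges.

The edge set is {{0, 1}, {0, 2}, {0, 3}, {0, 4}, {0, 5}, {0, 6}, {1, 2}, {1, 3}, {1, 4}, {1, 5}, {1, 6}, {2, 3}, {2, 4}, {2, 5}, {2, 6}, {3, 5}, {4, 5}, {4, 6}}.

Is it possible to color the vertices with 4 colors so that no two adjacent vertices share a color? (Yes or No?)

0, 1, 2, 3, 5 are pairwise adjacent (a clique of size 5), so at least 5 colors are needed.
So 4 colors are not enough.

No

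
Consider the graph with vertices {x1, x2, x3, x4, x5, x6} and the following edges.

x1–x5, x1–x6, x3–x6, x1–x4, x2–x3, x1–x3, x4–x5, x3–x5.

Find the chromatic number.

x1, x3, x5 are mutually adjacent, so at least 3 colors are needed.
3 colors suffice: x1=1, x2=1, x3=2, x4=2, x5=3, x6=3. Every edge joins two different colors.

3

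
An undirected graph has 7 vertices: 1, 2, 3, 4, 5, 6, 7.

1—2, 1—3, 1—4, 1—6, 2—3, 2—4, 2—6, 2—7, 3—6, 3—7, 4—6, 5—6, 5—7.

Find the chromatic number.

4

1, 2, 3, 6 form a clique, so at least 4 colors are needed.
4 colors suffice: color a → {2, 5}; color b → {6, 7}; color c → {3, 4}; color d → {1}. No two adjacent vertices share a color.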